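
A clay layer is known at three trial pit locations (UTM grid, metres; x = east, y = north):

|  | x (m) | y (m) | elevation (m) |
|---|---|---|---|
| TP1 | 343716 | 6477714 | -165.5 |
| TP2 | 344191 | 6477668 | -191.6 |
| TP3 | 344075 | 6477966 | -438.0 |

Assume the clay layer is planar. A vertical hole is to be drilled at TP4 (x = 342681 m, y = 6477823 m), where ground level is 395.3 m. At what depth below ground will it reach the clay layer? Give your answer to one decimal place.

Let the plane be z = a·x + b·y + c.
TP2−TP1: 475a − 46b = −26.1;  TP3−TP1: 359a + 252b = −272.5.
Solving gives a = −0.140310100, b = −0.881462992.
Then c = -165.5 − a·343716 − b·6477714 = 5757926.49.
At (342681, 6477823): z_contact = −48081.61 − 5709961.24 + 5757926.49 = -116.36 m.
Depth below ground = 395.3 − (-116.36) = 511.7 m.

511.7 m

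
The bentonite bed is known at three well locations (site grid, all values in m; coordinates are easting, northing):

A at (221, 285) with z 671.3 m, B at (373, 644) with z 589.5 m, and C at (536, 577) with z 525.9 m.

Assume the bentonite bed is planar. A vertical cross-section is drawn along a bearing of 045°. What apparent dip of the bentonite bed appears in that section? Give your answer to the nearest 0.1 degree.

Two edge vectors: A→B = (152, 359, -81.8), A→C = (315, 292, -145.4).
Normal n = (A→B) × (A→C) = (-28313, -3666.2, -68701).
So ∂z/∂easting = −n_x/n_z = −0.41212 and ∂z/∂northing = −n_y/n_z = −0.05336.
Unit vector along 045° is (sin 45°, cos 45°) = (0.7071, 0.7071).
Slope in that direction = a·(0.7071) + b·(0.7071) = −0.32915.
Apparent dip = arctan|0.32915| = 18.2° (true dip is 22.6°, so apparent ≤ true as expected).

18.2°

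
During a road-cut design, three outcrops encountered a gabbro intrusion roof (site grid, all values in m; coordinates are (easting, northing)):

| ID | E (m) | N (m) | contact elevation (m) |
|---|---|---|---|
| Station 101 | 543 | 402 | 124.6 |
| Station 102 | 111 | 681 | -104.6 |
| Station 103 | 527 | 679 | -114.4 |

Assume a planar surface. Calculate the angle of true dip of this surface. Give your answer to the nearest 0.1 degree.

40.9°

Two edge vectors: Station 101→Station 102 = (-432, 279, -229.2), Station 101→Station 103 = (-16, 277, -239).
Normal n = (Station 101→Station 102) × (Station 101→Station 103) = (-3192.6, -99580.8, -115200).
So ∂z/∂E = −n_x/n_z = −0.02771 and ∂z/∂N = −n_y/n_z = −0.86442.
Gradient magnitude |∇z| = √(a² + b²) = √(0.00077 + 0.74722) = 0.86486.
True dip = arctan(0.86486) = 40.9°, dipping toward N (azimuth ≈ 002°).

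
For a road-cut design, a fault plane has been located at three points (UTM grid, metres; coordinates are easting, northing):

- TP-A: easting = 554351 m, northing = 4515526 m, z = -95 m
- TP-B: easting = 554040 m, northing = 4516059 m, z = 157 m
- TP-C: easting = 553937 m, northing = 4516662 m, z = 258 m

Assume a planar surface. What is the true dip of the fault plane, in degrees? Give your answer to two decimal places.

Let the plane be z = a·easting + b·northing + c.
TP-B−TP-A: −311a + 533b = 252;  TP-C−TP-A: −414a + 1136b = 353.
Solving gives a = −0.73980, b = 0.04113.
Gradient magnitude |∇z| = √(a² + b²) = √(0.54731 + 0.00169) = 0.74095.
True dip = arctan(0.74095) = 36.54°, dipping toward E (azimuth ≈ 093°).

36.54°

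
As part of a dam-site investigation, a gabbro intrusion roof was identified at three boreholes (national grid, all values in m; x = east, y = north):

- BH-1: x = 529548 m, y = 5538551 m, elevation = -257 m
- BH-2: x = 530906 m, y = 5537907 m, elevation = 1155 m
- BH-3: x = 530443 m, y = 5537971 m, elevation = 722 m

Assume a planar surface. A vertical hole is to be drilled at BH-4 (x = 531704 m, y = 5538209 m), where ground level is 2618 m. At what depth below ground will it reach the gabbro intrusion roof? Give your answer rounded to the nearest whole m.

845 m

Two edge vectors: BH-1→BH-2 = (1358, -644, 1412), BH-1→BH-3 = (895, -580, 979).
Normal n = (BH-1→BH-2) × (BH-1→BH-3) = (188484, -65742, -211260).
So ∂z/∂x = −n_x/n_z = 0.89218972 and ∂z/∂y = −n_y/n_z = −0.31119000.
Intercept c from BH-1: -257 − 472457.28 + 1723541.70 = 1250827.42.
At (531704, 5538209): z_contact = 474380.8 − 1723435.3 + 1250827.42 = 1773.0 m.
Depth below ground = 2618 − 1773.0 = 845 m.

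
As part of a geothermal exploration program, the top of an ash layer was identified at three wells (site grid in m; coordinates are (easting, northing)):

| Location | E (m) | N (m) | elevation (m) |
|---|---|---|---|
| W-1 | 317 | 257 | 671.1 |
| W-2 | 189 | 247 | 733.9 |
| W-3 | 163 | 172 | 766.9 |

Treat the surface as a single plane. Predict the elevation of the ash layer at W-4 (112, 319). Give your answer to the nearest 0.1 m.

750.0 m

Let the plane be z = a·E + b·N + c.
W-2−W-1: −128a − 10b = 62.8;  W-3−W-1: −154a − 85b = 95.8.
Solving gives a = −0.46895, b = −0.27743.
Then c = 671.1 − a·317 − b·257 = 891.06.
At (112, 319): z = −52.5 − 88.5 + 891.06 = 750.0 m.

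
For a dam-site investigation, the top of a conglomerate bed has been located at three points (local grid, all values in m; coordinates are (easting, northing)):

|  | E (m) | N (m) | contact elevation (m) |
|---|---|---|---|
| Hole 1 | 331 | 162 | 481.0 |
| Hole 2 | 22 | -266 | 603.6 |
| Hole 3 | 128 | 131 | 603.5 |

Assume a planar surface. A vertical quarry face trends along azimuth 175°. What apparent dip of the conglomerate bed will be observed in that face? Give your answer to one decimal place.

12.5°

Two edge vectors: Hole 1→Hole 2 = (-309, -428, 122.6), Hole 1→Hole 3 = (-203, -31, 122.5).
Normal n = (Hole 1→Hole 2) × (Hole 1→Hole 3) = (-48629.4, 12964.7, -77305).
So ∂z/∂E = −n_x/n_z = −0.62906 and ∂z/∂N = −n_y/n_z = 0.16771.
Unit vector along 175° is (sin 175°, cos 175°) = (0.0872, -0.9962).
Slope in that direction = a·(0.0872) + b·(-0.9962) = −0.22190.
Apparent dip = arctan|0.22190| = 12.5° (true dip is 33.1°, so apparent ≤ true as expected).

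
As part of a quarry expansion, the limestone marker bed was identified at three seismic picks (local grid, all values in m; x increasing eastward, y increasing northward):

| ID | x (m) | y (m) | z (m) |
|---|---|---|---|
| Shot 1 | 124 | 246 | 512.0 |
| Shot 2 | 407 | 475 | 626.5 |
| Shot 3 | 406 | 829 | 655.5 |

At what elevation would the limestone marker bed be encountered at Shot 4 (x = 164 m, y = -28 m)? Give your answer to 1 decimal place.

502.8 m

Two edge vectors: Shot 1→Shot 2 = (283, 229, 114.5), Shot 1→Shot 3 = (282, 583, 143.5).
Normal n = (Shot 1→Shot 2) × (Shot 1→Shot 3) = (-33892, -8321.5, 100411).
So ∂z/∂x = −n_x/n_z = 0.33753 and ∂z/∂y = −n_y/n_z = 0.08287.
Intercept c from Shot 1: 512 − 41.85 − 20.39 = 449.76.
At (164, -28): z = 55.4 − 2.3 + 449.76 = 502.8 m.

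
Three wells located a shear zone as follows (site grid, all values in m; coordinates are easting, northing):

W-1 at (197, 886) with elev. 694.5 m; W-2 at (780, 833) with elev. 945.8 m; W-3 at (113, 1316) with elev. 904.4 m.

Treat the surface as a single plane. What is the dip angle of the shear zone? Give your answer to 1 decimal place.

37.1°

Let the plane be z = a·easting + b·northing + c.
W-2−W-1: 583a − 53b = 251.3;  W-3−W-1: −84a + 430b = 209.9.
Solving gives a = 0.48402, b = 0.58269.
Gradient magnitude |∇z| = √(a² + b²) = √(0.23427 + 0.33953) = 0.75750.
True dip = arctan(0.75750) = 37.1°, dipping toward SW (azimuth ≈ 220°).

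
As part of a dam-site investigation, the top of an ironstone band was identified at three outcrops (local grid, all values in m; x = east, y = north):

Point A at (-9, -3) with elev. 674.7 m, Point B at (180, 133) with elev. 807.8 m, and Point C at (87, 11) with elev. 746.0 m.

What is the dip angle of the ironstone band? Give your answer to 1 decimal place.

37.1°

Two edge vectors: Point A→Point B = (189, 136, 133.1), Point A→Point C = (96, 14, 71.3).
Normal n = (Point A→Point B) × (Point A→Point C) = (7833.4, -698.1, -10410).
So ∂z/∂x = −n_x/n_z = 0.75249 and ∂z/∂y = −n_y/n_z = −0.06706.
Gradient magnitude |∇z| = √(a² + b²) = √(0.56624 + 0.00450) = 0.75547.
True dip = arctan(0.75547) = 37.1°, dipping toward W (azimuth ≈ 275°).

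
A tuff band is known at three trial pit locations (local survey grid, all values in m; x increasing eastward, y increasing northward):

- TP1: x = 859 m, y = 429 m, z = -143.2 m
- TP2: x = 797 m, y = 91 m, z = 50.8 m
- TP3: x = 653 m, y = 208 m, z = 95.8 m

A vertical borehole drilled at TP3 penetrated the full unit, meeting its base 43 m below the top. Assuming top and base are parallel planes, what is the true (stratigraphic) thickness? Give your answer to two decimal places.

33.36 m

Two edge vectors: TP1→TP2 = (-62, -338, 194), TP1→TP3 = (-206, -221, 239).
Normal n = (TP1→TP2) × (TP1→TP3) = (-37908, -25146, -55926).
So ∂z/∂x = −n_x/n_z = −0.67782 and ∂z/∂y = −n_y/n_z = −0.44963.
|∇z| = √(a²+b²) = 0.81340, so dip δ = arctan(0.81340) = 39.12°.
True thickness = vertical thickness × cos δ = 43 × cos 39.12° = 33.36 m.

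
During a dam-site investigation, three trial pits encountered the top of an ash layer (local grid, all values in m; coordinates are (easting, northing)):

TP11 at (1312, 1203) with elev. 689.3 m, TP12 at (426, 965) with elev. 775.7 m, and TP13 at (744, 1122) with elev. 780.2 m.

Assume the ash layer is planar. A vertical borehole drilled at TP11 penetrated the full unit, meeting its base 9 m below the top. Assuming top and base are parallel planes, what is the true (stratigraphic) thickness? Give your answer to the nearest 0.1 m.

Two edge vectors: TP11→TP12 = (-886, -238, 86.4), TP11→TP13 = (-568, -81, 90.9).
Normal n = (TP11→TP12) × (TP11→TP13) = (-14635.8, 31462.2, -63418).
So ∂z/∂E = −n_x/n_z = −0.23078 and ∂z/∂N = −n_y/n_z = 0.49611.
|∇z| = √(a²+b²) = 0.54716, so dip δ = arctan(0.54716) = 28.69°.
True thickness = vertical thickness × cos δ = 9 × cos 28.69° = 7.9 m.

7.9 m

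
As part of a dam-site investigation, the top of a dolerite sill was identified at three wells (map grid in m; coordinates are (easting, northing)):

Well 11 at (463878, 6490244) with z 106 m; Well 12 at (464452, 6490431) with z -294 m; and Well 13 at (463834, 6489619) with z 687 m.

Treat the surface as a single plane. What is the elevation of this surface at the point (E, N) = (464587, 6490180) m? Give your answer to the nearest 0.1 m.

-122.2 m

Two edge vectors: Well 11→Well 12 = (574, 187, -400), Well 11→Well 13 = (-44, -625, 581).
Normal n = (Well 11→Well 12) × (Well 11→Well 13) = (-141353, -315894, -350522).
So ∂z/∂E = −n_x/n_z = −0.403264274 and ∂z/∂N = −n_y/n_z = −0.901210195.
Intercept c from Well 11: 106 + 187065.43 + 5849074.06 = 6036245.49.
At (464587, 6490180): z = −187351.3 − 5849016.4 + 6036245.49 = -122.2 m.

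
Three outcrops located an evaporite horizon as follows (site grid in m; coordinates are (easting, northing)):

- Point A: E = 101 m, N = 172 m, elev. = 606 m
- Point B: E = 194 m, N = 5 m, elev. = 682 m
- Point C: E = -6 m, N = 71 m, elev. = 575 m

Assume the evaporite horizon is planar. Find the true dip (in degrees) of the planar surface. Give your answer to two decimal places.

Two edge vectors: Point A→Point B = (93, -167, 76), Point A→Point C = (-107, -101, -31).
Normal n = (Point A→Point B) × (Point A→Point C) = (12853, -5249, -27262).
So ∂z/∂E = −n_x/n_z = 0.47146 and ∂z/∂N = −n_y/n_z = −0.19254.
Gradient magnitude |∇z| = √(a² + b²) = √(0.22228 + 0.03707) = 0.50926.
True dip = arctan(0.50926) = 26.99°, dipping toward WNW (azimuth ≈ 292°).

26.99°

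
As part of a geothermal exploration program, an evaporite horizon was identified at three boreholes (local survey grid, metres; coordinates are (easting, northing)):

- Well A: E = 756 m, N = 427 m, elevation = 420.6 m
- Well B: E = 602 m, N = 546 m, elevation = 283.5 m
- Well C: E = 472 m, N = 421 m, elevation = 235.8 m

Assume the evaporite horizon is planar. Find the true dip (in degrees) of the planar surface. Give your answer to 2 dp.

35.87°

Let the plane be z = a·E + b·N + c.
Well B−Well A: −154a + 119b = −137.1;  Well C−Well A: −284a − 6b = −184.8.
Solving gives a = 0.65708, b = −0.30176.
Gradient magnitude |∇z| = √(a² + b²) = √(0.43175 + 0.09106) = 0.72306.
True dip = arctan(0.72306) = 35.87°, dipping toward WNW (azimuth ≈ 295°).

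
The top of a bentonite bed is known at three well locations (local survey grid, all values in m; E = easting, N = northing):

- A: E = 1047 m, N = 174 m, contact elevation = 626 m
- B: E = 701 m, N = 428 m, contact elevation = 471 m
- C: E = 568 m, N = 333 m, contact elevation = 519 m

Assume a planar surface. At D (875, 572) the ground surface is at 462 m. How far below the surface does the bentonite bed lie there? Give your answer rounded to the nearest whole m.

Let the plane be z = a·E + b·N + c.
B−A: −346a + 254b = −155;  C−A: −479a + 159b = −107.
Solving gives a = 0.03800, b = −0.55847.
Then c = 626 − a·1047 − b·174 = 683.38.
At (875, 572): z_contact = 33.3 − 319.4 + 683.38 = 397.2 m.
Depth below ground = 462 − 397.2 = 65 m.

65 m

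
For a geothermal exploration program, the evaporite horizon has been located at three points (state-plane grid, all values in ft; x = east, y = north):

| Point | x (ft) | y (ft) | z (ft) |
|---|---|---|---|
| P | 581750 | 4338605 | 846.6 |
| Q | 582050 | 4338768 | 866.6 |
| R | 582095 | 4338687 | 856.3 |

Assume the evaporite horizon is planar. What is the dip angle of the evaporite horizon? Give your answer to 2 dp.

Two edge vectors: P→Q = (300, 163, 20), P→R = (345, 82, 9.7).
Normal n = (P→Q) × (P→R) = (-58.9, 3990, -31635).
So ∂z/∂x = −n_x/n_z = −0.00186 and ∂z/∂y = −n_y/n_z = 0.12613.
Gradient magnitude |∇z| = √(a² + b²) = √(0.00000 + 0.01591) = 0.12614.
True dip = arctan(0.12614) = 7.19°, dipping toward S (azimuth ≈ 179°).

7.19°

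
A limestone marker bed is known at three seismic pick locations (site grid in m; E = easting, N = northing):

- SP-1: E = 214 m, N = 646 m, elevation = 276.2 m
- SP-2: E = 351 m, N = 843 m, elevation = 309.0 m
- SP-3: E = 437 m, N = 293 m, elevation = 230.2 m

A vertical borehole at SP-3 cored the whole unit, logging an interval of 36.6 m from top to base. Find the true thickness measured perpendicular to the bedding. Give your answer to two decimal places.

36.19 m

Two edge vectors: SP-1→SP-2 = (137, 197, 32.8), SP-1→SP-3 = (223, -353, -46).
Normal n = (SP-1→SP-2) × (SP-1→SP-3) = (2516.4, 13616.4, -92292).
So ∂z/∂E = −n_x/n_z = 0.02727 and ∂z/∂N = −n_y/n_z = 0.14754.
|∇z| = √(a²+b²) = 0.15003, so dip δ = arctan(0.15003) = 8.53°.
True thickness = vertical thickness × cos δ = 36.6 × cos 8.53° = 36.19 m.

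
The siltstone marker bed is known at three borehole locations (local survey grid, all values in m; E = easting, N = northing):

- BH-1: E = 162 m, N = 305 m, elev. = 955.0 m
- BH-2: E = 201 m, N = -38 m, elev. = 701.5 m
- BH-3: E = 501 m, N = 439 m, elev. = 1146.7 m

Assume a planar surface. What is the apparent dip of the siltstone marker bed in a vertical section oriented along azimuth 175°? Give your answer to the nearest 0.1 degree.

Two edge vectors: BH-1→BH-2 = (39, -343, -253.5), BH-1→BH-3 = (339, 134, 191.7).
Normal n = (BH-1→BH-2) × (BH-1→BH-3) = (-31784.1, -93412.8, 121503).
So ∂z/∂E = −n_x/n_z = 0.26159 and ∂z/∂N = −n_y/n_z = 0.76881.
Unit vector along 175° is (sin 175°, cos 175°) = (0.0872, -0.9962).
Slope in that direction = a·(0.0872) + b·(-0.9962) = −0.74309.
Apparent dip = arctan|0.74309| = 36.6° (true dip is 39.1°, so apparent ≤ true as expected).

36.6°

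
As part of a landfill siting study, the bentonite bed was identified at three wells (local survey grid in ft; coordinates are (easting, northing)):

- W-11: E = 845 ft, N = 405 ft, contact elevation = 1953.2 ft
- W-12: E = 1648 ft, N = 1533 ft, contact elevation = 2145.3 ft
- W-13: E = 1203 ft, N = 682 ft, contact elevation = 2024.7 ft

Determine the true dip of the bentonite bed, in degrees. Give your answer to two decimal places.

9.30°

Let the plane be z = a·E + b·N + c.
W-12−W-11: 803a + 1128b = 192.1;  W-13−W-11: 358a + 277b = 71.5.
Solving gives a = 0.15128, b = 0.06261.
Gradient magnitude |∇z| = √(a² + b²) = √(0.02288 + 0.00392) = 0.16372.
True dip = arctan(0.16372) = 9.30°, dipping toward WSW (azimuth ≈ 248°).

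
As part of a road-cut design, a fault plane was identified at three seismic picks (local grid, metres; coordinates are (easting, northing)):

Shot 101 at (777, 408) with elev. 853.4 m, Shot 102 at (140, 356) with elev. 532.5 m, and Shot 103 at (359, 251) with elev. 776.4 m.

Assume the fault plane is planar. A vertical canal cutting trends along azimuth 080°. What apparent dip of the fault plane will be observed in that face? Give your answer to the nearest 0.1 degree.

21.5°

Let the plane be z = a·E + b·N + c.
Shot 102−Shot 101: −637a − 52b = −320.9;  Shot 103−Shot 101: −418a − 157b = −77.
Solving gives a = 0.59251, b = −1.08706.
Unit vector along 080° is (sin 80°, cos 80°) = (0.9848, 0.1736).
Slope in that direction = a·(0.9848) + b·(0.1736) = 0.39474.
Apparent dip = arctan|0.39474| = 21.5° (true dip is 51.1°, so apparent ≤ true as expected).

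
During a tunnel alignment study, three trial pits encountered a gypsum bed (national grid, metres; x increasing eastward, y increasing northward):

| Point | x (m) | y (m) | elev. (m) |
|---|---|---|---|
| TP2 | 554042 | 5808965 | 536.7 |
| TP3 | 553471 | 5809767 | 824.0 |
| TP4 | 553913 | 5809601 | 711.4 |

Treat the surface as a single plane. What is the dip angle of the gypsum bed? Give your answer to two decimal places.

16.27°

Two edge vectors: TP2→TP3 = (-571, 802, 287.3), TP2→TP4 = (-129, 636, 174.7).
Normal n = (TP2→TP3) × (TP2→TP4) = (-42613.4, 62692, -259698).
So ∂z/∂x = −n_x/n_z = −0.16409 and ∂z/∂y = −n_y/n_z = 0.24140.
Gradient magnitude |∇z| = √(a² + b²) = √(0.02692 + 0.05828) = 0.29189.
True dip = arctan(0.29189) = 16.27°, dipping toward SE (azimuth ≈ 146°).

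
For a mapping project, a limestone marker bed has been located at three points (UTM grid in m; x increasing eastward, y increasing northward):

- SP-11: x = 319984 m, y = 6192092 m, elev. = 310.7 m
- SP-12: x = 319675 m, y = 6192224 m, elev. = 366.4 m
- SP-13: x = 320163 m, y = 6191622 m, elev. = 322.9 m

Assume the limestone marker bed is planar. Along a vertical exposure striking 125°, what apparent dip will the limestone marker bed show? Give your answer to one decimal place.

Let the plane be z = a·x + b·y + c.
SP-12−SP-11: −309a + 132b = 55.7;  SP-13−SP-11: 179a − 470b = 12.2.
Solving gives a = −0.22853, b = −0.11299.
Unit vector along 125° is (sin 125°, cos 125°) = (0.8192, -0.5736).
Slope in that direction = a·(0.8192) + b·(-0.5736) = −0.12239.
Apparent dip = arctan|0.12239| = 7.0° (true dip is 14.3°, so apparent ≤ true as expected).

7.0°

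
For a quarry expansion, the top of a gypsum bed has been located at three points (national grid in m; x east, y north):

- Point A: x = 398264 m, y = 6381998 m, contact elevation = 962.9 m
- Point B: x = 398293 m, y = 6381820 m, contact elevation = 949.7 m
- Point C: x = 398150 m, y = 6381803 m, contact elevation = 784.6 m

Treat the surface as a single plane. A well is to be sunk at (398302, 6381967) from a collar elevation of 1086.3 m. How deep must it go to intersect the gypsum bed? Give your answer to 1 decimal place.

88.7 m

Let the plane be z = a·x + b·y + c.
Point B−Point A: 29a − 178b = −13.2;  Point C−Point A: −114a − 195b = −178.3.
Solving gives a = 1.123960381, b = 0.257274444.
Then c = 962.9 − a·398264 − b·6381998 = −2088595.04.
At (398302, 6381967): z_contact = 447675.67 + 1641917.01 − 2088595.04 = 997.63 m.
Depth below ground = 1086.3 − 997.63 = 88.7 m.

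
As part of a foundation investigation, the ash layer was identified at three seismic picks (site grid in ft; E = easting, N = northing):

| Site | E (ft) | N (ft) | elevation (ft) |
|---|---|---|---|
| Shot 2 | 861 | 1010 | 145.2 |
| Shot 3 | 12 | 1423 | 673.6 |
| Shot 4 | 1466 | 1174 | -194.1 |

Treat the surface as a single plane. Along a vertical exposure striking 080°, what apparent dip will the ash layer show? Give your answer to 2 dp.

29.24°

Let the plane be z = a·E + b·N + c.
Shot 3−Shot 2: −849a + 413b = 528.4;  Shot 4−Shot 2: 605a + 164b = −339.3.
Solving gives a = −0.58285, b = 0.08125.
Unit vector along 080° is (sin 80°, cos 80°) = (0.9848, 0.1736).
Slope in that direction = a·(0.9848) + b·(0.1736) = −0.55989.
Apparent dip = arctan|0.55989| = 29.24° (true dip is 30.5°, so apparent ≤ true as expected).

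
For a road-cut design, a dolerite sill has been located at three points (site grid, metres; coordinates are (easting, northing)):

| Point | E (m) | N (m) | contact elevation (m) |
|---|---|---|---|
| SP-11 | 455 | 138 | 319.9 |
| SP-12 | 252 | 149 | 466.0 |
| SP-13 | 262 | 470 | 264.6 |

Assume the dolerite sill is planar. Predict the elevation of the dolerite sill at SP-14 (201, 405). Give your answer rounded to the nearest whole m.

350 m

Two edge vectors: SP-11→SP-12 = (-203, 11, 146.1), SP-11→SP-13 = (-193, 332, -55.3).
Normal n = (SP-11→SP-12) × (SP-11→SP-13) = (-49113.5, -39423.2, -65273).
So ∂z/∂E = −n_x/n_z = −0.75243 and ∂z/∂N = −n_y/n_z = −0.60397.
Intercept c from SP-11: 319.9 + 342.36 + 83.35 = 745.61.
At (201, 405): z = −151.2 − 244.6 + 745.61 = 349.8 m.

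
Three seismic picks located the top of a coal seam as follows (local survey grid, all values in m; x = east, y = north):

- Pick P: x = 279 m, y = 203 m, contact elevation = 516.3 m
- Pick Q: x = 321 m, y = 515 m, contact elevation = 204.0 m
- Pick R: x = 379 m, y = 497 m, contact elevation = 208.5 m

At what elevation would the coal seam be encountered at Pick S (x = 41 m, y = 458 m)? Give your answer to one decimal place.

Two edge vectors: Pick P→Pick Q = (42, 312, -312.3), Pick P→Pick R = (100, 294, -307.8).
Normal n = (Pick P→Pick Q) × (Pick P→Pick R) = (-4217.4, -18302.4, -18852).
So ∂z/∂x = −n_x/n_z = −0.22371 and ∂z/∂y = −n_y/n_z = −0.97085.
Intercept c from Pick P: 516.3 + 62.42 + 197.08 = 775.80.
At (41, 458): z = −9.2 − 444.6 + 775.80 = 322.0 m.

322.0 m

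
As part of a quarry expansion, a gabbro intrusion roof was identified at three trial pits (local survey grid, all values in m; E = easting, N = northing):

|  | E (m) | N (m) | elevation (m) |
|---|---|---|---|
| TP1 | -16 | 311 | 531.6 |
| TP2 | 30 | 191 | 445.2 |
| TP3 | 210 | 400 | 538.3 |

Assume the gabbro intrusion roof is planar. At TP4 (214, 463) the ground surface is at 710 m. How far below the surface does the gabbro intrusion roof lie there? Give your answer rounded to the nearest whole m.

Let the plane be z = a·E + b·N + c.
TP2−TP1: 46a − 120b = −86.4;  TP3−TP1: 226a + 89b = 6.7.
Solving gives a = −0.22059, b = 0.63544.
Then c = 531.6 − a·-16 − b·311 = 330.45.
At (214, 463): z_contact = −47.2 + 294.2 + 330.45 = 577.5 m.
Depth below ground = 710 − 577.5 = 133 m.

133 m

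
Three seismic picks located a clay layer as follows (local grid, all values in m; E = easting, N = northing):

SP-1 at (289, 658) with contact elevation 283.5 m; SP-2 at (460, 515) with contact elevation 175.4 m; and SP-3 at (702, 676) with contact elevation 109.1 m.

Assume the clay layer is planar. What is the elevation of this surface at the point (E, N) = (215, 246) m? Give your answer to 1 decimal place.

217.2 m

Let the plane be z = a·E + b·N + c.
SP-2−SP-1: 171a − 143b = −108.1;  SP-3−SP-1: 413a + 18b = −174.4.
Solving gives a = −0.43267, b = 0.23855.
Then c = 283.5 − a·289 − b·658 = 251.58.
At (215, 246): z = −93.0 + 58.7 + 251.58 = 217.2 m.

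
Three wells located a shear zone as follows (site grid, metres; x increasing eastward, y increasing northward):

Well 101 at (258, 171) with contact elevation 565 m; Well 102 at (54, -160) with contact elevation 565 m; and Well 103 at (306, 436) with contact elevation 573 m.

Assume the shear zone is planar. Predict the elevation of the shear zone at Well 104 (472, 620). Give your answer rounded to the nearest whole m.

Let the plane be z = a·x + b·y + c.
Well 102−Well 101: −204a − 331b = 0;  Well 103−Well 101: 48a + 265b = 8.
Solving gives a = −0.06937, b = 0.04275.
Then c = 565 − a·258 − b·171 = 575.59.
At (472, 620): z = −32.7 + 26.5 + 575.59 = 569.4 m.

569 m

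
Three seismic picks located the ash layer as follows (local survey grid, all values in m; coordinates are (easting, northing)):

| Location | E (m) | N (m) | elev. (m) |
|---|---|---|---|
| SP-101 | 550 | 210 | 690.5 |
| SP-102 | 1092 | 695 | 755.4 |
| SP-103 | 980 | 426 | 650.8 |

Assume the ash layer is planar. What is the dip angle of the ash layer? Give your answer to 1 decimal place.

Let the plane be z = a·E + b·N + c.
SP-102−SP-101: 542a + 485b = 64.9;  SP-103−SP-101: 430a + 216b = −39.7.
Solving gives a = −0.36373, b = 0.54029.
Gradient magnitude |∇z| = √(a² + b²) = √(0.13230 + 0.29191) = 0.65131.
True dip = arctan(0.65131) = 33.1°, dipping toward SE (azimuth ≈ 146°).

33.1°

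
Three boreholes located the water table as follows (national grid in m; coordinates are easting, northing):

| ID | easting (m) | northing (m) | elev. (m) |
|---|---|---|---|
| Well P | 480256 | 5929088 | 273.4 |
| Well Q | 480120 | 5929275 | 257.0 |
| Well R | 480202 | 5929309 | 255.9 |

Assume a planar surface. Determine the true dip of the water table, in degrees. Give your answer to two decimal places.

4.40°

Two edge vectors: Well P→Well Q = (-136, 187, -16.4), Well P→Well R = (-54, 221, -17.5).
Normal n = (Well P→Well Q) × (Well P→Well R) = (351.9, -1494.4, -19958).
So ∂z/∂easting = −n_x/n_z = 0.01763 and ∂z/∂northing = −n_y/n_z = −0.07488.
Gradient magnitude |∇z| = √(a² + b²) = √(0.00031 + 0.00561) = 0.07693.
True dip = arctan(0.07693) = 4.40°, dipping toward NNW (azimuth ≈ 347°).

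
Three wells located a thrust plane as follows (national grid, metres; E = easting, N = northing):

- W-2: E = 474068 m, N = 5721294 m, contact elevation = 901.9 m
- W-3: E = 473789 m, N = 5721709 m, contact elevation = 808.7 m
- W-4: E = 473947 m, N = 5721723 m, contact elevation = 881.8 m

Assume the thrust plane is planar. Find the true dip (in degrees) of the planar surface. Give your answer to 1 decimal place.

Two edge vectors: W-2→W-3 = (-279, 415, -93.2), W-2→W-4 = (-121, 429, -20.1).
Normal n = (W-2→W-3) × (W-2→W-4) = (31641.3, 5669.3, -69476).
So ∂z/∂E = −n_x/n_z = 0.45543 and ∂z/∂N = −n_y/n_z = 0.08160.
Gradient magnitude |∇z| = √(a² + b²) = √(0.20741 + 0.00666) = 0.46268.
True dip = arctan(0.46268) = 24.8°, dipping toward W (azimuth ≈ 260°).

24.8°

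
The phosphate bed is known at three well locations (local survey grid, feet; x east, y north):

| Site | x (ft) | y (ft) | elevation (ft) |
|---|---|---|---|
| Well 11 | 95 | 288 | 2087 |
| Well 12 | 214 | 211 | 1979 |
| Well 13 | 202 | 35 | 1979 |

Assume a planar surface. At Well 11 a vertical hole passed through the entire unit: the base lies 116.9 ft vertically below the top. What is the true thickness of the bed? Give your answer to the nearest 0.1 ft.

Two edge vectors: Well 11→Well 12 = (119, -77, -108), Well 11→Well 13 = (107, -253, -108).
Normal n = (Well 11→Well 12) × (Well 11→Well 13) = (-19008, 1296, -21868).
So ∂z/∂x = −n_x/n_z = −0.86922 and ∂z/∂y = −n_y/n_z = 0.05926.
|∇z| = √(a²+b²) = 0.87123, so dip δ = arctan(0.87123) = 41.06°.
True thickness = vertical thickness × cos δ = 116.9 × cos 41.06° = 88.1 ft.

88.1 ft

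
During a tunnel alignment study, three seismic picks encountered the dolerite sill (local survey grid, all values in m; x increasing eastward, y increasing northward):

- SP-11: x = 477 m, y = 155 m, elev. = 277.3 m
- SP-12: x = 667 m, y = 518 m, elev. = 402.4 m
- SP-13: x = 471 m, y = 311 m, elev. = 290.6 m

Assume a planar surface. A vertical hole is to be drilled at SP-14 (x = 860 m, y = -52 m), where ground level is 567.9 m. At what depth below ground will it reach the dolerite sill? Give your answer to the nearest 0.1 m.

135.1 m

Let the plane be z = a·x + b·y + c.
SP-12−SP-11: 190a + 363b = 125.1;  SP-13−SP-11: −6a + 156b = 13.3.
Solving gives a = 0.46162, b = 0.10301.
Then c = 277.3 − a·477 − b·155 = 41.14.
At (860, -52): z_contact = 396.99 − 5.36 + 41.14 = 432.78 m.
Depth below ground = 567.9 − 432.78 = 135.1 m.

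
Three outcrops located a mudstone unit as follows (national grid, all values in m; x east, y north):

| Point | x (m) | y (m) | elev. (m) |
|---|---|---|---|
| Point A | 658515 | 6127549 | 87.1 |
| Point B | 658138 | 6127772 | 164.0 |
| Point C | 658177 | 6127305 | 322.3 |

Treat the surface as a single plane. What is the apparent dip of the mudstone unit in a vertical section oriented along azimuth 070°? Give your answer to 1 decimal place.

Two edge vectors: Point A→Point B = (-377, 223, 76.9), Point A→Point C = (-338, -244, 235.2).
Normal n = (Point A→Point B) × (Point A→Point C) = (71213.2, 62678.2, 167362).
So ∂z/∂x = −n_x/n_z = −0.42550 and ∂z/∂y = −n_y/n_z = −0.37451.
Unit vector along 070° is (sin 70°, cos 70°) = (0.9397, 0.3420).
Slope in that direction = a·(0.9397) + b·(0.3420) = −0.52793.
Apparent dip = arctan|0.52793| = 27.8° (true dip is 29.5°, so apparent ≤ true as expected).

27.8°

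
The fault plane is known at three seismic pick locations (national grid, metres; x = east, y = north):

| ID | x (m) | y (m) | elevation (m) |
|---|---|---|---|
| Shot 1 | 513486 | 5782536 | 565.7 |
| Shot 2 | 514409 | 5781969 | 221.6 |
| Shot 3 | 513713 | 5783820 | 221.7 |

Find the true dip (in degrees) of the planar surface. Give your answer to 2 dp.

27.38°

Let the plane be z = a·x + b·y + c.
Shot 2−Shot 1: 923a − 567b = −344.1;  Shot 3−Shot 1: 227a + 1284b = −344.
Solving gives a = −0.48474, b = −0.18221.
Gradient magnitude |∇z| = √(a² + b²) = √(0.23497 + 0.03320) = 0.51786.
True dip = arctan(0.51786) = 27.38°, dipping toward ENE (azimuth ≈ 069°).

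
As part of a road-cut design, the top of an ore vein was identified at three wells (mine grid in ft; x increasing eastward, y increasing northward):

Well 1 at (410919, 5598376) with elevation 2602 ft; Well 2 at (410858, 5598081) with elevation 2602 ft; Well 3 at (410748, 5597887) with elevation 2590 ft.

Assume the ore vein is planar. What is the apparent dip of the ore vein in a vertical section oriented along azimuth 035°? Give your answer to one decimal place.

Let the plane be z = a·x + b·y + c.
Well 2−Well 1: −61a − 295b = 0;  Well 3−Well 1: −171a − 489b = −12.
Solving gives a = 0.17171, b = −0.03551.
Unit vector along 035° is (sin 35°, cos 35°) = (0.5736, 0.8192).
Slope in that direction = a·(0.5736) + b·(0.8192) = 0.06940.
Apparent dip = arctan|0.06940| = 4.0° (true dip is 9.9°, so apparent ≤ true as expected).

4.0°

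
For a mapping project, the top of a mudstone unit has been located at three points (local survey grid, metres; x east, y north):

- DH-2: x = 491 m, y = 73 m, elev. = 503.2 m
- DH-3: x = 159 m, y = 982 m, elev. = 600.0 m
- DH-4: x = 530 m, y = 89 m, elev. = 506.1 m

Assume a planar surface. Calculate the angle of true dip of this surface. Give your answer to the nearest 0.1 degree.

Two edge vectors: DH-2→DH-3 = (-332, 909, 96.8), DH-2→DH-4 = (39, 16, 2.9).
Normal n = (DH-2→DH-3) × (DH-2→DH-4) = (1087.3, 4738, -40763).
So ∂z/∂x = −n_x/n_z = 0.02667 and ∂z/∂y = −n_y/n_z = 0.11623.
Gradient magnitude |∇z| = √(a² + b²) = √(0.00071 + 0.01351) = 0.11925.
True dip = arctan(0.11925) = 6.8°, dipping toward SSW (azimuth ≈ 193°).

6.8°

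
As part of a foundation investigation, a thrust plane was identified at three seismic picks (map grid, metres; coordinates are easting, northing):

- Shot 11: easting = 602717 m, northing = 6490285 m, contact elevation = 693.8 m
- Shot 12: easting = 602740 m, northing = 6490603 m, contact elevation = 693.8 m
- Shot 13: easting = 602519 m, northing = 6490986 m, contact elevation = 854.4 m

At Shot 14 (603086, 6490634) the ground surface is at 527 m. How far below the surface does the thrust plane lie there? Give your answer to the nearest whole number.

55 m

Two edge vectors: Shot 11→Shot 12 = (23, 318, 0), Shot 11→Shot 13 = (-198, 701, 160.6).
Normal n = (Shot 11→Shot 12) × (Shot 11→Shot 13) = (51070.8, -3693.8, 79087).
So ∂z/∂easting = −n_x/n_z = −0.64575468 and ∂z/∂northing = −n_y/n_z = 0.04670553.
Intercept c from Shot 11: 693.8 + 389207.32 − 303132.18 = 86768.94.
At (603086, 6490634): z_contact = −389445.6 + 303148.5 + 86768.94 = 471.8 m.
Depth below ground = 527 − 471.8 = 55 m.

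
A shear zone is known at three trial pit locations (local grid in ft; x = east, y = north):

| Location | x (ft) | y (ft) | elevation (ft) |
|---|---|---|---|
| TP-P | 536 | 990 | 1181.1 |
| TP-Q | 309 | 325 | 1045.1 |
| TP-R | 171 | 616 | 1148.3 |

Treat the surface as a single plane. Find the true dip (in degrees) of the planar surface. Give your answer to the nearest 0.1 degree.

18.0°

Two edge vectors: TP-P→TP-Q = (-227, -665, -136), TP-P→TP-R = (-365, -374, -32.8).
Normal n = (TP-P→TP-Q) × (TP-P→TP-R) = (-29052, 42194.4, -157827).
So ∂z/∂x = −n_x/n_z = −0.18407 and ∂z/∂y = −n_y/n_z = 0.26735.
Gradient magnitude |∇z| = √(a² + b²) = √(0.03388 + 0.07147) = 0.32459.
True dip = arctan(0.32459) = 18.0°, dipping toward SE (azimuth ≈ 145°).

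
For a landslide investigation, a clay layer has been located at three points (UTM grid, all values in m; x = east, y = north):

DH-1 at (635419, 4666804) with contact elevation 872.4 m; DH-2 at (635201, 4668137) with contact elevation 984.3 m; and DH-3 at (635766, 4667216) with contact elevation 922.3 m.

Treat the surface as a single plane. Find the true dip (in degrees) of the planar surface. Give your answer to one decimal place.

5.6°

Two edge vectors: DH-1→DH-2 = (-218, 1333, 111.9), DH-1→DH-3 = (347, 412, 49.9).
Normal n = (DH-1→DH-2) × (DH-1→DH-3) = (20413.9, 49707.5, -552367).
So ∂z/∂x = −n_x/n_z = 0.03696 and ∂z/∂y = −n_y/n_z = 0.08999.
Gradient magnitude |∇z| = √(a² + b²) = √(0.00137 + 0.00810) = 0.09728.
True dip = arctan(0.09728) = 5.6°, dipping toward SSW (azimuth ≈ 202°).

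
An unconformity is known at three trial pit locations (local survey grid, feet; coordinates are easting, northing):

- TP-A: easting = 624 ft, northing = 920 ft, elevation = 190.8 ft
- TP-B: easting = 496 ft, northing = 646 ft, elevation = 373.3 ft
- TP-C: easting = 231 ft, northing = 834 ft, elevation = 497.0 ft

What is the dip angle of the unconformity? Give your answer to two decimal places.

Two edge vectors: TP-A→TP-B = (-128, -274, 182.5), TP-A→TP-C = (-393, -86, 306.2).
Normal n = (TP-A→TP-B) × (TP-A→TP-C) = (-68203.8, -32528.9, -96674).
So ∂z/∂easting = −n_x/n_z = −0.70550 and ∂z/∂northing = −n_y/n_z = −0.33648.
Gradient magnitude |∇z| = √(a² + b²) = √(0.49773 + 0.11322) = 0.78164.
True dip = arctan(0.78164) = 38.01°, dipping toward ENE (azimuth ≈ 065°).

38.01°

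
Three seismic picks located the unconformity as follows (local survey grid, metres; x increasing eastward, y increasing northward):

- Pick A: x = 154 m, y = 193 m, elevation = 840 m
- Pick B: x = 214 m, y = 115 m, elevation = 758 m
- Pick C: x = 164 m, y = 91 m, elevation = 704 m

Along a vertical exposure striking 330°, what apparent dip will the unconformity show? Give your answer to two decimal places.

Let the plane be z = a·x + b·y + c.
Pick B−Pick A: 60a − 78b = −82;  Pick C−Pick A: 10a − 102b = −136.
Solving gives a = 0.42022, b = 1.37453.
Unit vector along 330° is (sin 330°, cos 330°) = (-0.5000, 0.8660).
Slope in that direction = a·(-0.5000) + b·(0.8660) = 0.98027.
Apparent dip = arctan|0.98027| = 44.43° (true dip is 55.2°, so apparent ≤ true as expected).

44.43°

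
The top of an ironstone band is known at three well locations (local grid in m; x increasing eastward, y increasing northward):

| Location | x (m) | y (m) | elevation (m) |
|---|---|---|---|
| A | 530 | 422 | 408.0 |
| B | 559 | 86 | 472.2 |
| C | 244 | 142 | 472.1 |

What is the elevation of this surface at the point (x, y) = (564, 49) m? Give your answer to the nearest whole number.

479 m

Let the plane be z = a·x + b·y + c.
B−A: 29a − 336b = 64.2;  C−A: −286a − 280b = 64.1.
Solving gives a = −0.03418, b = −0.19402.
Then c = 408 − a·530 − b·422 = 507.99.
At (564, 49): z = −19.3 − 9.5 + 507.99 = 479.2 m.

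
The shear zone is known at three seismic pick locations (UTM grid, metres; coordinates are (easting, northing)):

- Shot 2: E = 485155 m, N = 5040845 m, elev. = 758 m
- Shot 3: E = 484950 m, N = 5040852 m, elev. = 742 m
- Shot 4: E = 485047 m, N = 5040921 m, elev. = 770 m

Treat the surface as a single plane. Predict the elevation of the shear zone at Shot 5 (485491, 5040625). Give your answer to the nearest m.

Two edge vectors: Shot 2→Shot 3 = (-205, 7, -16), Shot 2→Shot 4 = (-108, 76, 12).
Normal n = (Shot 2→Shot 3) × (Shot 2→Shot 4) = (1300, 4188, -14824).
So ∂z/∂E = −n_x/n_z = 0.08769563 and ∂z/∂N = −n_y/n_z = 0.28251484.
Intercept c from Shot 2: 758 − 42545.97 − 1424113.52 = −1465901.50.
At (485491, 5040625): z = 42575.4 + 1424051.4 − 1465901.50 = 725.3 m.

725 m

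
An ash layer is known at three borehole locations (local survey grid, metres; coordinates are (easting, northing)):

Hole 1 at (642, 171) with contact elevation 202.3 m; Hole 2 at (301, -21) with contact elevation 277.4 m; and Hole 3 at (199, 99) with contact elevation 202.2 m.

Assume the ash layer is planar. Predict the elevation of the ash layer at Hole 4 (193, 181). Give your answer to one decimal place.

Let the plane be z = a·E + b·N + c.
Hole 2−Hole 1: −341a − 192b = 75.1;  Hole 3−Hole 1: −443a − 72b = −0.1.
Solving gives a = 0.08969, b = −0.55043.
Then c = 202.3 − a·642 − b·171 = 238.85.
At (193, 181): z = 17.3 − 99.6 + 238.85 = 156.5 m.

156.5 m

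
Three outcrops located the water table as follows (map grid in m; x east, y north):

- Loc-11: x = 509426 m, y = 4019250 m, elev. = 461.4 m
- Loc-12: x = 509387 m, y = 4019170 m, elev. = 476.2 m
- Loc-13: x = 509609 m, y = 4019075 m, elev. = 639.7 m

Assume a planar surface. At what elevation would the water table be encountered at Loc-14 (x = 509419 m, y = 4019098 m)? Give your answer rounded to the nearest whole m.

526 m

Let the plane be z = a·x + b·y + c.
Loc-12−Loc-11: −39a − 80b = 14.8;  Loc-13−Loc-11: 183a − 175b = 178.3.
Solving gives a = 0.54386210, b = −0.45013277.
Then c = 461.4 − a·509426 − b·4019250 = 1532600.06.
At (509419, 4019098): z = 277053.7 − 1809127.7 + 1532600.06 = 526.0 m.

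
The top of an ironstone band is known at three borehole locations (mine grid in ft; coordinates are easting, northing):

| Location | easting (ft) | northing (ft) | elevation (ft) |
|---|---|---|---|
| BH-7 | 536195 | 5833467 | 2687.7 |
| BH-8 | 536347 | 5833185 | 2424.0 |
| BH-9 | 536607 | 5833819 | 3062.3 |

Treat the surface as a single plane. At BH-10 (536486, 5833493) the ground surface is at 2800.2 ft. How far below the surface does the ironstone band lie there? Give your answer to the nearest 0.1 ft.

Two edge vectors: BH-7→BH-8 = (152, -282, -263.7), BH-7→BH-9 = (412, 352, 374.6).
Normal n = (BH-7→BH-8) × (BH-7→BH-9) = (-12814.8, -165583.6, 169688).
So ∂z/∂easting = −n_x/n_z = 0.075519777 and ∂z/∂northing = −n_y/n_z = 0.975812079.
Intercept c from BH-7: 2687.7 − 40493.33 − 5692367.56 = −5730173.19.
At (536486, 5833493): z_contact = 40515.30 + 5692392.93 − 5730173.19 = 2735.05 ft.
Depth below ground = 2800.2 − 2735.05 = 65.2 ft.

65.2 ft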